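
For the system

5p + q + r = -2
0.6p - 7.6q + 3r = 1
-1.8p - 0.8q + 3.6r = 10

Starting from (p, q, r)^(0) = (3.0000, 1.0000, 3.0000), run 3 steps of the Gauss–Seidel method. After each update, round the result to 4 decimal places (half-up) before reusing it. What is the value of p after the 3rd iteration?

Iteration 1:
  p = (-2 - (1)·1.0000 - (1)·3.0000) / (5) = -1.2000
  q = (1 - (0.6)·-1.2000 - (3)·3.0000) / (-7.6) = 0.9579
  r = (10 - (-1.8)·-1.2000 - (-0.8)·0.9579) / (3.6) = 2.3906
Iteration 2:
  p = (-2 - (1)·0.9579 - (1)·2.3906) / (5) = -1.0697
  q = (1 - (0.6)·-1.0697 - (3)·2.3906) / (-7.6) = 0.7276
  r = (10 - (-1.8)·-1.0697 - (-0.8)·0.7276) / (3.6) = 2.4046
Iteration 3:
  p = (-2 - (1)·0.7276 - (1)·2.4046) / (5) = -1.0264
  q = (1 - (0.6)·-1.0264 - (3)·2.4046) / (-7.6) = 0.7366
  r = (10 - (-1.8)·-1.0264 - (-0.8)·0.7366) / (3.6) = 2.4283

-1.0264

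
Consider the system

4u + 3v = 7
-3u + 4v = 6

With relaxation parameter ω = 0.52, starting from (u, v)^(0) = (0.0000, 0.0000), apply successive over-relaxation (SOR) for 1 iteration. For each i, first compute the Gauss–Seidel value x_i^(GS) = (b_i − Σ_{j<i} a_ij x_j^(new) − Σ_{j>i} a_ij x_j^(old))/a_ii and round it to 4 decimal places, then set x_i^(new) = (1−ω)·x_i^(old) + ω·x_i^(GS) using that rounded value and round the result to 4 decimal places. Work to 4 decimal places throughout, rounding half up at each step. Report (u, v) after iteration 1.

(0.9100, 1.1349)

Iteration 1:
  u: GS value = (7 - (3)·0.0000) / (4) = 1.7500;  u ← (1−ω)·0.0000 + ω·1.7500 = 0.9100
  v: GS value = (6 - (-3)·0.9100) / (4) = 2.1825;  v ← (1−ω)·0.0000 + ω·2.1825 = 1.1349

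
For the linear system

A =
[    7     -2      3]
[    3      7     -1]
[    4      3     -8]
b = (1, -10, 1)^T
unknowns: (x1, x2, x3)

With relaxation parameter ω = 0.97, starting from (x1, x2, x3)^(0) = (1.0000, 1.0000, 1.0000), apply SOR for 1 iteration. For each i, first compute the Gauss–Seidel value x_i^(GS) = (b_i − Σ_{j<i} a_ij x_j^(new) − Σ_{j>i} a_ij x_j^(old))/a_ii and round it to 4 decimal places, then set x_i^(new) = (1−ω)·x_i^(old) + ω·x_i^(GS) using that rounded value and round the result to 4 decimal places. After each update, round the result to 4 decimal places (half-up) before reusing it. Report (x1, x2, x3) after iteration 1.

(0.0300, -1.2296, -0.5240)

Iteration 1:
  x1: GS value = (1 - (-2)·1.0000 - (3)·1.0000) / (7) = 0.0000;  x1 ← (1−ω)·1.0000 + ω·0.0000 = 0.0300
  x2: GS value = (-10 - (3)·0.0300 - (-1)·1.0000) / (7) = -1.2986;  x2 ← (1−ω)·1.0000 + ω·-1.2986 = -1.2296
  x3: GS value = (1 - (4)·0.0300 - (3)·-1.2296) / (-8) = -0.5711;  x3 ← (1−ω)·1.0000 + ω·-0.5711 = -0.5240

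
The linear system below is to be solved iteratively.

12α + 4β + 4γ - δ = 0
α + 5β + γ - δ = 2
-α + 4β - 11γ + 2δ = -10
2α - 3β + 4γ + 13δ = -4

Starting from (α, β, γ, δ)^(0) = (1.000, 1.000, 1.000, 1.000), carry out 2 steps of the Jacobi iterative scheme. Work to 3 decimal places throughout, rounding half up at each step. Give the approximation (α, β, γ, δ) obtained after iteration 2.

Iteration 1:
  α = (0 - (4)·1.000 - (4)·1.000 - (-1)·1.000) / (12) = -0.583
  β = (2 - (1)·1.000 - (1)·1.000 - (-1)·1.000) / (5) = 0.200
  γ = (-10 - (-1)·1.000 - (4)·1.000 - (2)·1.000) / (-11) = 1.364
  δ = (-4 - (2)·1.000 - (-3)·1.000 - (4)·1.000) / (13) = -0.538
Iteration 2:
  α = (0 - (4)·0.200 - (4)·1.364 - (-1)·-0.538) / (12) = -0.566
  β = (2 - (1)·-0.583 - (1)·1.364 - (-1)·-0.538) / (5) = 0.136
  γ = (-10 - (-1)·-0.583 - (4)·0.200 - (2)·-0.538) / (-11) = 0.937
  δ = (-4 - (2)·-0.583 - (-3)·0.200 - (4)·1.364) / (13) = -0.592

(-0.566, 0.136, 0.937, -0.592)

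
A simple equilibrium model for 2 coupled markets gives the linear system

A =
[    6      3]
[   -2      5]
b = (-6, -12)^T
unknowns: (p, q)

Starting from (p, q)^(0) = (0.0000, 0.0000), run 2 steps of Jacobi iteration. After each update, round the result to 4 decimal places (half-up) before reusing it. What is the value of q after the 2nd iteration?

Iteration 1:
  p = (-6 - (3)·0.0000) / (6) = -1.0000
  q = (-12 - (-2)·0.0000) / (5) = -2.4000
Iteration 2:
  p = (-6 - (3)·-2.4000) / (6) = 0.2000
  q = (-12 - (-2)·-1.0000) / (5) = -2.8000

-2.8000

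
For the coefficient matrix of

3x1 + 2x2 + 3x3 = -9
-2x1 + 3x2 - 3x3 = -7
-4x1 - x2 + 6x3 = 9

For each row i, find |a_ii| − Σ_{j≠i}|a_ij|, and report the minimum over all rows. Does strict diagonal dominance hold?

row 1: |3| − (2+3) = -2
row 2: |3| − (2+3) = -2
row 3: |6| − (4+1) = 1
minimum over rows = -2 → not strictly diagonally dominant

-2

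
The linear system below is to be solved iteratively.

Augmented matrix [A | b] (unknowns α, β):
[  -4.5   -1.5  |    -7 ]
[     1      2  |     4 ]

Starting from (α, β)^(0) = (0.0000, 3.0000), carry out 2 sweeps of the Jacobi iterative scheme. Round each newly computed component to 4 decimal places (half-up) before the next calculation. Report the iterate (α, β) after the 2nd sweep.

Iteration 1:
  α = (-7 - (-1.5)·3.0000) / (-4.5) = 0.5556
  β = (4 - (1)·0.0000) / (2) = 2.0000
Iteration 2:
  α = (-7 - (-1.5)·2.0000) / (-4.5) = 0.8889
  β = (4 - (1)·0.5556) / (2) = 1.7222

(0.8889, 1.7222)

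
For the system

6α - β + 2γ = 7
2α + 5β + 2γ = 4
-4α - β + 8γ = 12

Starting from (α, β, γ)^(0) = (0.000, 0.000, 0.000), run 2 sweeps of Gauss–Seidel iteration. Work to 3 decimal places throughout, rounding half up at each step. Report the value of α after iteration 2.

Iteration 1:
  α = (7 - (-1)·0.000 - (2)·0.000) / (6) = 1.167
  β = (4 - (2)·1.167 - (2)·0.000) / (5) = 0.333
  γ = (12 - (-4)·1.167 - (-1)·0.333) / (8) = 2.125
Iteration 2:
  α = (7 - (-1)·0.333 - (2)·2.125) / (6) = 0.514
  β = (4 - (2)·0.514 - (2)·2.125) / (5) = -0.256
  γ = (12 - (-4)·0.514 - (-1)·-0.256) / (8) = 1.725

0.514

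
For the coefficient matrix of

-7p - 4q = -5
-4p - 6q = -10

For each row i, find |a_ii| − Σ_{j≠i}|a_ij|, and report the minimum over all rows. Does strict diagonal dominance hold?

row 1: |-7| − (4) = 3
row 2: |-6| − (4) = 2
minimum over rows = 2 → strictly diagonally dominant (convergence guaranteed)

2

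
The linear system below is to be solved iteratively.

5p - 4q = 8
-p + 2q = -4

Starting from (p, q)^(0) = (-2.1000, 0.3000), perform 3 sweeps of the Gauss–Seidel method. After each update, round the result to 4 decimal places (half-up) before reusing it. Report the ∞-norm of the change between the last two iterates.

0.4416

Iteration 1:
  p = (8 - (-4)·0.3000) / (5) = 1.8400
  q = (-4 - (-1)·1.8400) / (2) = -1.0800
Iteration 2:
  p = (8 - (-4)·-1.0800) / (5) = 0.7360
  q = (-4 - (-1)·0.7360) / (2) = -1.6320
Iteration 3:
  p = (8 - (-4)·-1.6320) / (5) = 0.2944
  q = (-4 - (-1)·0.2944) / (2) = -1.8528
Change: (-0.4416, -0.2208) → max |·| = 0.4416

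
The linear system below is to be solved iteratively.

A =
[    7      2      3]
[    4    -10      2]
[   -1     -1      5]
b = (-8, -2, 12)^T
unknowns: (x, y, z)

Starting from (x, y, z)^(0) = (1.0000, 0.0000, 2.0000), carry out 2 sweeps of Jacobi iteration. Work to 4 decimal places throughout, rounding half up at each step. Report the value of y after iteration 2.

-0.0800

Iteration 1:
  x = (-8 - (2)·0.0000 - (3)·2.0000) / (7) = -2.0000
  y = (-2 - (4)·1.0000 - (2)·2.0000) / (-10) = 1.0000
  z = (12 - (-1)·1.0000 - (-1)·0.0000) / (5) = 2.6000
Iteration 2:
  x = (-8 - (2)·1.0000 - (3)·2.6000) / (7) = -2.5429
  y = (-2 - (4)·-2.0000 - (2)·2.6000) / (-10) = -0.0800
  z = (12 - (-1)·-2.0000 - (-1)·1.0000) / (5) = 2.2000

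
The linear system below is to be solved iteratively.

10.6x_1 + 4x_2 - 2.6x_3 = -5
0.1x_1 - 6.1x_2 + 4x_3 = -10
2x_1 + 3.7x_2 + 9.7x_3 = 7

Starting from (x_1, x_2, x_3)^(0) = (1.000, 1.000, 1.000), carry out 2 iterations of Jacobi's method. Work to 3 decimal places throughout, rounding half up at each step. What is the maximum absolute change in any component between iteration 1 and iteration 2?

0.707

Iteration 1:
  x_1 = (-5 - (4)·1.000 - (-2.6)·1.000) / (10.6) = -0.604
  x_2 = (-10 - (0.1)·1.000 - (4)·1.000) / (-6.1) = 2.311
  x_3 = (7 - (2)·1.000 - (3.7)·1.000) / (9.7) = 0.134
Iteration 2:
  x_1 = (-5 - (4)·2.311 - (-2.6)·0.134) / (10.6) = -1.311
  x_2 = (-10 - (0.1)·-0.604 - (4)·0.134) / (-6.1) = 1.717
  x_3 = (7 - (2)·-0.604 - (3.7)·2.311) / (9.7) = -0.035
Change: (-0.707, -0.594, -0.169) → max |·| = 0.707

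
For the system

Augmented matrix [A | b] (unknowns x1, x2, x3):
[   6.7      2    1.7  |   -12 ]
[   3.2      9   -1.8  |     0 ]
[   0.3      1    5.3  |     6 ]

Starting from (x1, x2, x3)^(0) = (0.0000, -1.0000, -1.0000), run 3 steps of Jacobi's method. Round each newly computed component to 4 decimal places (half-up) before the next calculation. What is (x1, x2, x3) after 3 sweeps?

(-2.3160, 0.9827, 1.1161)

Iteration 1:
  x1 = (-12 - (2)·-1.0000 - (1.7)·-1.0000) / (6.7) = -1.2388
  x2 = (0 - (3.2)·0.0000 - (-1.8)·-1.0000) / (9) = -0.2000
  x3 = (6 - (0.3)·0.0000 - (1)·-1.0000) / (5.3) = 1.3208
Iteration 2:
  x1 = (-12 - (2)·-0.2000 - (1.7)·1.3208) / (6.7) = -2.0665
  x2 = (0 - (3.2)·-1.2388 - (-1.8)·1.3208) / (9) = 0.7046
  x3 = (6 - (0.3)·-1.2388 - (1)·-0.2000) / (5.3) = 1.2399
Iteration 3:
  x1 = (-12 - (2)·0.7046 - (1.7)·1.2399) / (6.7) = -2.3160
  x2 = (0 - (3.2)·-2.0665 - (-1.8)·1.2399) / (9) = 0.9827
  x3 = (6 - (0.3)·-2.0665 - (1)·0.7046) / (5.3) = 1.1161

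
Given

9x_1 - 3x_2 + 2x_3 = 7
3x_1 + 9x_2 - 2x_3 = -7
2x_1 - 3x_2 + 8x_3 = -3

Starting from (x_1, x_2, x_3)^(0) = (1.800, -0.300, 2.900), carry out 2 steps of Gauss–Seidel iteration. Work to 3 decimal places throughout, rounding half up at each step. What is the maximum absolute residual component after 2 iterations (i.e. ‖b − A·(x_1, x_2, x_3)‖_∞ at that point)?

1.870

Iteration 1:
  x_1 = (7 - (-3)·-0.300 - (2)·2.900) / (9) = 0.033
  x_2 = (-7 - (3)·0.033 - (-2)·2.900) / (9) = -0.144
  x_3 = (-3 - (2)·0.033 - (-3)·-0.144) / (8) = -0.437
Iteration 2:
  x_1 = (7 - (-3)·-0.144 - (2)·-0.437) / (9) = 0.827
  x_2 = (-7 - (3)·0.827 - (-2)·-0.437) / (9) = -1.151
  x_3 = (-3 - (2)·0.827 - (-3)·-1.151) / (8) = -1.013
Residual b − A·x = (-1.870, -1.148, -0.003); ∞-norm = 1.870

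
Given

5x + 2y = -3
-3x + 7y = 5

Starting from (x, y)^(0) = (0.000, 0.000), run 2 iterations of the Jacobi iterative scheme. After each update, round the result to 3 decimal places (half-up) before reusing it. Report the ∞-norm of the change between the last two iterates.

0.286

Iteration 1:
  x = (-3 - (2)·0.000) / (5) = -0.600
  y = (5 - (-3)·0.000) / (7) = 0.714
Iteration 2:
  x = (-3 - (2)·0.714) / (5) = -0.886
  y = (5 - (-3)·-0.600) / (7) = 0.457
Change: (-0.286, -0.257) → max |·| = 0.286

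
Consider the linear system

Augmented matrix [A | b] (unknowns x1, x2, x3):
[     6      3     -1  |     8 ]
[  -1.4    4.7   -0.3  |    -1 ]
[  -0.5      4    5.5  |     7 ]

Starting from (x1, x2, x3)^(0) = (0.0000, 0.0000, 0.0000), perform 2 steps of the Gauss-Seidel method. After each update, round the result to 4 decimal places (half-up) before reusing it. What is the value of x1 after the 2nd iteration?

Iteration 1:
  x1 = (8 - (3)·0.0000 - (-1)·0.0000) / (6) = 1.3333
  x2 = (-1 - (-1.4)·1.3333 - (-0.3)·0.0000) / (4.7) = 0.1844
  x3 = (7 - (-0.5)·1.3333 - (4)·0.1844) / (5.5) = 1.2598
Iteration 2:
  x1 = (8 - (3)·0.1844 - (-1)·1.2598) / (6) = 1.4511
  x2 = (-1 - (-1.4)·1.4511 - (-0.3)·1.2598) / (4.7) = 0.2999
  x3 = (7 - (-0.5)·1.4511 - (4)·0.2999) / (5.5) = 1.1865

1.4511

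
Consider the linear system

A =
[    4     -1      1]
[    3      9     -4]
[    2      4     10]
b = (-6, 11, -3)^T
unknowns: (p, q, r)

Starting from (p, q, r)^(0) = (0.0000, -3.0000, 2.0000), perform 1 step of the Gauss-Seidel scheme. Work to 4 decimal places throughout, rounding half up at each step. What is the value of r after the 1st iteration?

-0.9611

Iteration 1:
  p = (-6 - (-1)·-3.0000 - (1)·2.0000) / (4) = -2.7500
  q = (11 - (3)·-2.7500 - (-4)·2.0000) / (9) = 3.0278
  r = (-3 - (2)·-2.7500 - (4)·3.0278) / (10) = -0.9611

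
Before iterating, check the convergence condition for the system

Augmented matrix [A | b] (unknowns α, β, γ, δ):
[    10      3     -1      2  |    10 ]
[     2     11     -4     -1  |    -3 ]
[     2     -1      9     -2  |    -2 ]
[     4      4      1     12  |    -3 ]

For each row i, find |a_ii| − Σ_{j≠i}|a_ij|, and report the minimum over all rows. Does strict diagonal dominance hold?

3

row 1: |10| − (3+1+2) = 4
row 2: |11| − (2+4+1) = 4
row 3: |9| − (2+1+2) = 4
row 4: |12| − (4+4+1) = 3
minimum over rows = 3 → strictly diagonally dominant (convergence guaranteed)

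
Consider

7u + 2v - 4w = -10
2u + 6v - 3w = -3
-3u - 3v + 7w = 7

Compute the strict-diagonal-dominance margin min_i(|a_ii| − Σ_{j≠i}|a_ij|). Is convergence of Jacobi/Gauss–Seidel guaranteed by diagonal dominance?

1

row 1: |7| − (2+4) = 1
row 2: |6| − (2+3) = 1
row 3: |7| − (3+3) = 1
minimum over rows = 1 → strictly diagonally dominant (convergence guaranteed)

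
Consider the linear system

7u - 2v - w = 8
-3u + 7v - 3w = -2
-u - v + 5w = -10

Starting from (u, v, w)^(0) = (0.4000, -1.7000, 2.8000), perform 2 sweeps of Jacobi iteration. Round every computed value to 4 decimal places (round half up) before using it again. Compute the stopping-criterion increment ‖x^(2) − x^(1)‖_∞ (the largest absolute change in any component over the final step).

Iteration 1:
  u = (8 - (-2)·-1.7000 - (-1)·2.8000) / (7) = 1.0571
  v = (-2 - (-3)·0.4000 - (-3)·2.8000) / (7) = 1.0857
  w = (-10 - (-1)·0.4000 - (-1)·-1.7000) / (5) = -2.2600
Iteration 2:
  u = (8 - (-2)·1.0857 - (-1)·-2.2600) / (7) = 1.1302
  v = (-2 - (-3)·1.0571 - (-3)·-2.2600) / (7) = -0.8012
  w = (-10 - (-1)·1.0571 - (-1)·1.0857) / (5) = -1.5714
Change: (0.0731, -1.8869, 0.6886) → max |·| = 1.8869

1.8869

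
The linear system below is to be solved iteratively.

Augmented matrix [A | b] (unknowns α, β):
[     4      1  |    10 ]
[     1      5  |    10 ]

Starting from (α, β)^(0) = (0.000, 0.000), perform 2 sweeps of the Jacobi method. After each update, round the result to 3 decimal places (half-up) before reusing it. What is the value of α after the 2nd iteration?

2.000

Iteration 1:
  α = (10 - (1)·0.000) / (4) = 2.500
  β = (10 - (1)·0.000) / (5) = 2.000
Iteration 2:
  α = (10 - (1)·2.000) / (4) = 2.000
  β = (10 - (1)·2.500) / (5) = 1.500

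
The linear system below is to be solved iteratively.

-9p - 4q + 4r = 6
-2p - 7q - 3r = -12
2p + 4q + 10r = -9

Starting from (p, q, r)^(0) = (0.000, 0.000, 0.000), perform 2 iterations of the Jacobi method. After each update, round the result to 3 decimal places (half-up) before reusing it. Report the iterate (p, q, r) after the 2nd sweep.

(-1.828, 2.291, -1.452)

Iteration 1:
  p = (6 - (-4)·0.000 - (4)·0.000) / (-9) = -0.667
  q = (-12 - (-2)·0.000 - (-3)·0.000) / (-7) = 1.714
  r = (-9 - (2)·0.000 - (4)·0.000) / (10) = -0.900
Iteration 2:
  p = (6 - (-4)·1.714 - (4)·-0.900) / (-9) = -1.828
  q = (-12 - (-2)·-0.667 - (-3)·-0.900) / (-7) = 2.291
  r = (-9 - (2)·-0.667 - (4)·1.714) / (10) = -1.452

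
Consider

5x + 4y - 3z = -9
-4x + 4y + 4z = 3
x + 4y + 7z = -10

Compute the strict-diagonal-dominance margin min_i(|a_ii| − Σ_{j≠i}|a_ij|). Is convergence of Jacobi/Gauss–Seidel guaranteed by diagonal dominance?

-4

row 1: |5| − (4+3) = -2
row 2: |4| − (4+4) = -4
row 3: |7| − (1+4) = 2
minimum over rows = -4 → not strictly diagonally dominant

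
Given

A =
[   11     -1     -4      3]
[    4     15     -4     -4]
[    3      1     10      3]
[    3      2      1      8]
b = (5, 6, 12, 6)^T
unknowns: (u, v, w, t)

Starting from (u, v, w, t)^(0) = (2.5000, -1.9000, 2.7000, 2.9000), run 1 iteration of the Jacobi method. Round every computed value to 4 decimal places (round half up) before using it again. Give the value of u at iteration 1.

0.4727

Iteration 1:
  u = (5 - (-1)·-1.9000 - (-4)·2.7000 - (3)·2.9000) / (11) = 0.4727
  v = (6 - (4)·2.5000 - (-4)·2.7000 - (-4)·2.9000) / (15) = 1.2267
  w = (12 - (3)·2.5000 - (1)·-1.9000 - (3)·2.9000) / (10) = -0.2300
  t = (6 - (3)·2.5000 - (2)·-1.9000 - (1)·2.7000) / (8) = -0.0500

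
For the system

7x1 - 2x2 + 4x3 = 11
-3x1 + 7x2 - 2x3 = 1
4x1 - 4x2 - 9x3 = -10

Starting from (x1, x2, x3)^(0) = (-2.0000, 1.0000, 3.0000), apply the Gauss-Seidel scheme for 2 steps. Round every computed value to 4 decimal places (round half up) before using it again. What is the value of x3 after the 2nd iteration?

1.3324

Iteration 1:
  x1 = (11 - (-2)·1.0000 - (4)·3.0000) / (7) = 0.1429
  x2 = (1 - (-3)·0.1429 - (-2)·3.0000) / (7) = 1.0612
  x3 = (-10 - (4)·0.1429 - (-4)·1.0612) / (-9) = 0.7030
Iteration 2:
  x1 = (11 - (-2)·1.0612 - (4)·0.7030) / (7) = 1.4729
  x2 = (1 - (-3)·1.4729 - (-2)·0.7030) / (7) = 0.9750
  x3 = (-10 - (4)·1.4729 - (-4)·0.9750) / (-9) = 1.3324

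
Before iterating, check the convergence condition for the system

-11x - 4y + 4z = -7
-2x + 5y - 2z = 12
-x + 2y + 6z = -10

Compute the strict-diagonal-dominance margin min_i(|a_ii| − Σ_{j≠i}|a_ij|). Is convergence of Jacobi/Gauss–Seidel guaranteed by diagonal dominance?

1

row 1: |-11| − (4+4) = 3
row 2: |5| − (2+2) = 1
row 3: |6| − (1+2) = 3
minimum over rows = 1 → strictly diagonally dominant (convergence guaranteed)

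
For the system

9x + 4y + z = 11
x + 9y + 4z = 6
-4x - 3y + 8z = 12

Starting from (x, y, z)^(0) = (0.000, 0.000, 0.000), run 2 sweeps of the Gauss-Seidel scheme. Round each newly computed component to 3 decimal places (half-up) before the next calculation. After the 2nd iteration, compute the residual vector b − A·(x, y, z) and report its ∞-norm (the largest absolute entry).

Iteration 1:
  x = (11 - (4)·0.000 - (1)·0.000) / (9) = 1.222
  y = (6 - (1)·1.222 - (4)·0.000) / (9) = 0.531
  z = (12 - (-4)·1.222 - (-3)·0.531) / (8) = 2.310
Iteration 2:
  x = (11 - (4)·0.531 - (1)·2.310) / (9) = 0.730
  y = (6 - (1)·0.730 - (4)·2.310) / (9) = -0.441
  z = (12 - (-4)·0.730 - (-3)·-0.441) / (8) = 1.700
Residual b − A·x = (4.494, 2.439, -0.003); ∞-norm = 4.494

4.494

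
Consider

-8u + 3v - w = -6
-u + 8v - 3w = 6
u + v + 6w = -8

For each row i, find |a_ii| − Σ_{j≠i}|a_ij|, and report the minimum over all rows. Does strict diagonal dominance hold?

4

row 1: |-8| − (3+1) = 4
row 2: |8| − (1+3) = 4
row 3: |6| − (1+1) = 4
minimum over rows = 4 → strictly diagonally dominant (convergence guaranteed)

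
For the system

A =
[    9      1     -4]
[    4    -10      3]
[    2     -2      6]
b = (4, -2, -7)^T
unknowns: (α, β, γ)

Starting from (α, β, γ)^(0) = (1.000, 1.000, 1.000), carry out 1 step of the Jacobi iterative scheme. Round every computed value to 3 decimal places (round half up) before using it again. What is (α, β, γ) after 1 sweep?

(0.778, 0.900, -1.167)

Iteration 1:
  α = (4 - (1)·1.000 - (-4)·1.000) / (9) = 0.778
  β = (-2 - (4)·1.000 - (3)·1.000) / (-10) = 0.900
  γ = (-7 - (2)·1.000 - (-2)·1.000) / (6) = -1.167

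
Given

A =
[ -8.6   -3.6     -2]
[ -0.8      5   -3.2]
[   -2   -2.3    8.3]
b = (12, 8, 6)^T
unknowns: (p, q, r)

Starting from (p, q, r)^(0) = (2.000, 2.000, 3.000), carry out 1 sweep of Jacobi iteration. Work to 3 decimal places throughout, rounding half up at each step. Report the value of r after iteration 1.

1.759

Iteration 1:
  p = (12 - (-3.6)·2.000 - (-2)·3.000) / (-8.6) = -2.930
  q = (8 - (-0.8)·2.000 - (-3.2)·3.000) / (5) = 3.840
  r = (6 - (-2)·2.000 - (-2.3)·2.000) / (8.3) = 1.759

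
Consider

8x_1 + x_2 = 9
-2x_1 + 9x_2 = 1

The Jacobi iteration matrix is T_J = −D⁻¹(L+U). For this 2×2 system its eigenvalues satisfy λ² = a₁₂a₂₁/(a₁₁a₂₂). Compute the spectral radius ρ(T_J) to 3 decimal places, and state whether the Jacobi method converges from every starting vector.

0.167

a₁₂a₂₁/(a₁₁a₂₂) = (1)·(-2) / ((8)·(9)) = -0.027778
ρ = √|-0.027778| = √0.027778 = 0.167
ρ < 1, so Jacobi converges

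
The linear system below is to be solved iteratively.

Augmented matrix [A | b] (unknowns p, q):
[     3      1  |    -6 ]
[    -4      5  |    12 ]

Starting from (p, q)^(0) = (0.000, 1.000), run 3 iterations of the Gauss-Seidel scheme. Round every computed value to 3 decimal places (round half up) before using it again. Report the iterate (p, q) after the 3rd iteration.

(-2.219, 0.625)

Iteration 1:
  p = (-6 - (1)·1.000) / (3) = -2.333
  q = (12 - (-4)·-2.333) / (5) = 0.534
Iteration 2:
  p = (-6 - (1)·0.534) / (3) = -2.178
  q = (12 - (-4)·-2.178) / (5) = 0.658
Iteration 3:
  p = (-6 - (1)·0.658) / (3) = -2.219
  q = (12 - (-4)·-2.219) / (5) = 0.625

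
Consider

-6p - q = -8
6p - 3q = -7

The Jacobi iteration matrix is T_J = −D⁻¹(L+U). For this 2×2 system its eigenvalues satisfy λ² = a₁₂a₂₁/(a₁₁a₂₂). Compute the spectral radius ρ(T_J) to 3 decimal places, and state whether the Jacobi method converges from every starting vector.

0.577

a₁₂a₂₁/(a₁₁a₂₂) = (-1)·(6) / ((-6)·(-3)) = -0.333333
ρ = √|-0.333333| = √0.333333 = 0.577
ρ < 1, so Jacobi converges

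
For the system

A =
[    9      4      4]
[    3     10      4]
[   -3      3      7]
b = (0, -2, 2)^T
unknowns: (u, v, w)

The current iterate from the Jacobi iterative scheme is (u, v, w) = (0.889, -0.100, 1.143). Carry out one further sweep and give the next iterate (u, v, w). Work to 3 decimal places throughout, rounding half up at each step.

One sweep:
  u = (0 - (4)·-0.100 - (4)·1.143) / (9) = -0.464
  v = (-2 - (3)·0.889 - (4)·1.143) / (10) = -0.924
  w = (2 - (-3)·0.889 - (3)·-0.100) / (7) = 0.710

(-0.464, -0.924, 0.710)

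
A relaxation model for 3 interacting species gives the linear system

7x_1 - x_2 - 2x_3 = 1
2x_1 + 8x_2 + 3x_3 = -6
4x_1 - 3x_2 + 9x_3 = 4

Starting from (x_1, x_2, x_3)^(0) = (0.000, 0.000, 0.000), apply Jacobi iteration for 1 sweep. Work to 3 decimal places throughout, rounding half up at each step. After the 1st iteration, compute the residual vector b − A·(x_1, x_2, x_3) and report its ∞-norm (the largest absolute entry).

2.818

Iteration 1:
  x_1 = (1 - (-1)·0.000 - (-2)·0.000) / (7) = 0.143
  x_2 = (-6 - (2)·0.000 - (3)·0.000) / (8) = -0.750
  x_3 = (4 - (4)·0.000 - (-3)·0.000) / (9) = 0.444
Residual b − A·x = (0.137, -1.618, -2.818); ∞-norm = 2.818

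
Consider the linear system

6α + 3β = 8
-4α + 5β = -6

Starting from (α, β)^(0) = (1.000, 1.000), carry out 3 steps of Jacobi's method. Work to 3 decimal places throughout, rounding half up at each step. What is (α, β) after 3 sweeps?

(1.600, 0.026)

Iteration 1:
  α = (8 - (3)·1.000) / (6) = 0.833
  β = (-6 - (-4)·1.000) / (5) = -0.400
Iteration 2:
  α = (8 - (3)·-0.400) / (6) = 1.533
  β = (-6 - (-4)·0.833) / (5) = -0.534
Iteration 3:
  α = (8 - (3)·-0.534) / (6) = 1.600
  β = (-6 - (-4)·1.533) / (5) = 0.026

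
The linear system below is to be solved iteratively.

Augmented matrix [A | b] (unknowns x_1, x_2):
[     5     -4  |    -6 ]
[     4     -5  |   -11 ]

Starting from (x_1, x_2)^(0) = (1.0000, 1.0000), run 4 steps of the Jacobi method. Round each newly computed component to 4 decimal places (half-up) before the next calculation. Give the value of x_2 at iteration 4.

Iteration 1:
  x_1 = (-6 - (-4)·1.0000) / (5) = -0.4000
  x_2 = (-11 - (4)·1.0000) / (-5) = 3.0000
Iteration 2:
  x_1 = (-6 - (-4)·3.0000) / (5) = 1.2000
  x_2 = (-11 - (4)·-0.4000) / (-5) = 1.8800
Iteration 3:
  x_1 = (-6 - (-4)·1.8800) / (5) = 0.3040
  x_2 = (-11 - (4)·1.2000) / (-5) = 3.1600
Iteration 4:
  x_1 = (-6 - (-4)·3.1600) / (5) = 1.3280
  x_2 = (-11 - (4)·0.3040) / (-5) = 2.4432

2.4432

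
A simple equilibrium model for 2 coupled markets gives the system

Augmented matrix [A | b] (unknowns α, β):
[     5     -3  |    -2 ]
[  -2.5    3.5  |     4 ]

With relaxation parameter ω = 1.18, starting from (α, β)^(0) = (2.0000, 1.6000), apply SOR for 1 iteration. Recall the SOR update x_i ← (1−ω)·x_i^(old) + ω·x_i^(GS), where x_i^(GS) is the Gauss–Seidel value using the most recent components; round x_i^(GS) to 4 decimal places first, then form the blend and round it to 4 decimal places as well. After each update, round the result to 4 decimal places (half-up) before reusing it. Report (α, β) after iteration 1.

Iteration 1:
  α: GS value = (-2 - (-3)·1.6000) / (5) = 0.5600;  α ← (1−ω)·2.0000 + ω·0.5600 = 0.3008
  β: GS value = (4 - (-2.5)·0.3008) / (3.5) = 1.3577;  β ← (1−ω)·1.6000 + ω·1.3577 = 1.3141

(0.3008, 1.3141)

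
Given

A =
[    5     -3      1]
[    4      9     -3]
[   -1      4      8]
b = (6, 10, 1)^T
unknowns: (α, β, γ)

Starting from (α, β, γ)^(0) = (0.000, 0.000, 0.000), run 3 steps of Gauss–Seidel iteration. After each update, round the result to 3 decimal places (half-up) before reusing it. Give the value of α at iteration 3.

1.429

Iteration 1:
  α = (6 - (-3)·0.000 - (1)·0.000) / (5) = 1.200
  β = (10 - (4)·1.200 - (-3)·0.000) / (9) = 0.578
  γ = (1 - (-1)·1.200 - (4)·0.578) / (8) = -0.014
Iteration 2:
  α = (6 - (-3)·0.578 - (1)·-0.014) / (5) = 1.550
  β = (10 - (4)·1.550 - (-3)·-0.014) / (9) = 0.418
  γ = (1 - (-1)·1.550 - (4)·0.418) / (8) = 0.110
Iteration 3:
  α = (6 - (-3)·0.418 - (1)·0.110) / (5) = 1.429
  β = (10 - (4)·1.429 - (-3)·0.110) / (9) = 0.513
  γ = (1 - (-1)·1.429 - (4)·0.513) / (8) = 0.047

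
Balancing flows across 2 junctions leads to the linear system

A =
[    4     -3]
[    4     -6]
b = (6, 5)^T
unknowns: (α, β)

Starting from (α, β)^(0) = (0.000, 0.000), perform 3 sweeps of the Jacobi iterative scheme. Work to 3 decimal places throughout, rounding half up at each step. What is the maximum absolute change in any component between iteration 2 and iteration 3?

0.750

Iteration 1:
  α = (6 - (-3)·0.000) / (4) = 1.500
  β = (5 - (4)·0.000) / (-6) = -0.833
Iteration 2:
  α = (6 - (-3)·-0.833) / (4) = 0.875
  β = (5 - (4)·1.500) / (-6) = 0.167
Iteration 3:
  α = (6 - (-3)·0.167) / (4) = 1.625
  β = (5 - (4)·0.875) / (-6) = -0.250
Change: (0.750, -0.417) → max |·| = 0.750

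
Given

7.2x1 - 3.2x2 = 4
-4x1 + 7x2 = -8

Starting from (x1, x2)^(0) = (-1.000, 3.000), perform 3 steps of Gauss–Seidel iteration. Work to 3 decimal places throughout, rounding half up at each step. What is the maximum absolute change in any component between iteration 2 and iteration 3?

Iteration 1:
  x1 = (4 - (-3.2)·3.000) / (7.2) = 1.889
  x2 = (-8 - (-4)·1.889) / (7) = -0.063
Iteration 2:
  x1 = (4 - (-3.2)·-0.063) / (7.2) = 0.528
  x2 = (-8 - (-4)·0.528) / (7) = -0.841
Iteration 3:
  x1 = (4 - (-3.2)·-0.841) / (7.2) = 0.182
  x2 = (-8 - (-4)·0.182) / (7) = -1.039
Change: (-0.346, -0.198) → max |·| = 0.346

0.346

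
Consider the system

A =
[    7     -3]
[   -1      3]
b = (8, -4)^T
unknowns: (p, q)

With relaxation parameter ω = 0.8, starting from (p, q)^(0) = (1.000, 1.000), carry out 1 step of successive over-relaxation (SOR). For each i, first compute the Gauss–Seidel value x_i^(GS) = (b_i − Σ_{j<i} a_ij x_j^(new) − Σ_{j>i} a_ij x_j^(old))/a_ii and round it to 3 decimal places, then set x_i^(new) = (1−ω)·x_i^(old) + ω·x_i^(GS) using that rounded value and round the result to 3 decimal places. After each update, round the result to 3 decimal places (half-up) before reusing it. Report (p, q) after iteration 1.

(1.457, -0.478)

Iteration 1:
  p: GS value = (8 - (-3)·1.000) / (7) = 1.571;  p ← (1−ω)·1.000 + ω·1.571 = 1.457
  q: GS value = (-4 - (-1)·1.457) / (3) = -0.848;  q ← (1−ω)·1.000 + ω·-0.848 = -0.478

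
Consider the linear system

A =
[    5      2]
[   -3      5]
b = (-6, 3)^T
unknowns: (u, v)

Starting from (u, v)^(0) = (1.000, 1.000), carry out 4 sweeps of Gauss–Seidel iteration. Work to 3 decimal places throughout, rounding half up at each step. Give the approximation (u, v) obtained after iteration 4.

Iteration 1:
  u = (-6 - (2)·1.000) / (5) = -1.600
  v = (3 - (-3)·-1.600) / (5) = -0.360
Iteration 2:
  u = (-6 - (2)·-0.360) / (5) = -1.056
  v = (3 - (-3)·-1.056) / (5) = -0.034
Iteration 3:
  u = (-6 - (2)·-0.034) / (5) = -1.186
  v = (3 - (-3)·-1.186) / (5) = -0.112
Iteration 4:
  u = (-6 - (2)·-0.112) / (5) = -1.155
  v = (3 - (-3)·-1.155) / (5) = -0.093

(-1.155, -0.093)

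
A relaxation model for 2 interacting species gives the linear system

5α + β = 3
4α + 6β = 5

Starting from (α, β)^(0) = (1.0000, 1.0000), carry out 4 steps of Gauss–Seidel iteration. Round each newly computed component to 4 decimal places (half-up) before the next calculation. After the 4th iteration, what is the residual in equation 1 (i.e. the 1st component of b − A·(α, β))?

Iteration 1:
  α = (3 - (1)·1.0000) / (5) = 0.4000
  β = (5 - (4)·0.4000) / (6) = 0.5667
Iteration 2:
  α = (3 - (1)·0.5667) / (5) = 0.4867
  β = (5 - (4)·0.4867) / (6) = 0.5089
Iteration 3:
  α = (3 - (1)·0.5089) / (5) = 0.4982
  β = (5 - (4)·0.4982) / (6) = 0.5012
Iteration 4:
  α = (3 - (1)·0.5012) / (5) = 0.4998
  β = (5 - (4)·0.4998) / (6) = 0.5001
Residual b − A·x = (0.0009, 0.0002)

0.0009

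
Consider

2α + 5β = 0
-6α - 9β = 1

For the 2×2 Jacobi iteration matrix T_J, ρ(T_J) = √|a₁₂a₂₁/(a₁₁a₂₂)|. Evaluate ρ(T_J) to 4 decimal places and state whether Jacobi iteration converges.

1.2910

a₁₂a₂₁/(a₁₁a₂₂) = (5)·(-6) / ((2)·(-9)) = 1.666667
ρ = √|1.666667| = √1.666667 = 1.2910
ρ > 1, so Jacobi diverges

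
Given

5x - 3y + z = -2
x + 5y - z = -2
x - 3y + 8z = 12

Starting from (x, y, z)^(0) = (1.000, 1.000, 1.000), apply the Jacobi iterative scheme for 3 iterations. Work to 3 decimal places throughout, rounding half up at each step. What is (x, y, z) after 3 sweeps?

Iteration 1:
  x = (-2 - (-3)·1.000 - (1)·1.000) / (5) = 0.000
  y = (-2 - (1)·1.000 - (-1)·1.000) / (5) = -0.400
  z = (12 - (1)·1.000 - (-3)·1.000) / (8) = 1.750
Iteration 2:
  x = (-2 - (-3)·-0.400 - (1)·1.750) / (5) = -0.990
  y = (-2 - (1)·0.000 - (-1)·1.750) / (5) = -0.050
  z = (12 - (1)·0.000 - (-3)·-0.400) / (8) = 1.350
Iteration 3:
  x = (-2 - (-3)·-0.050 - (1)·1.350) / (5) = -0.700
  y = (-2 - (1)·-0.990 - (-1)·1.350) / (5) = 0.068
  z = (12 - (1)·-0.990 - (-3)·-0.050) / (8) = 1.605

(-0.700, 0.068, 1.605)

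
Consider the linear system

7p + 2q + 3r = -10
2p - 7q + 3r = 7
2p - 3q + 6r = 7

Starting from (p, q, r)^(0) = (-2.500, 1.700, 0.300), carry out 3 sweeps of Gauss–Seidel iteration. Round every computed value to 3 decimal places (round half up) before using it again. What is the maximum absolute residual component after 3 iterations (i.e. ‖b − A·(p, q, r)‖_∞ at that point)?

Iteration 1:
  p = (-10 - (2)·1.700 - (3)·0.300) / (7) = -2.043
  q = (7 - (2)·-2.043 - (3)·0.300) / (-7) = -1.455
  r = (7 - (2)·-2.043 - (-3)·-1.455) / (6) = 1.120
Iteration 2:
  p = (-10 - (2)·-1.455 - (3)·1.120) / (7) = -1.493
  q = (7 - (2)·-1.493 - (3)·1.120) / (-7) = -0.947
  r = (7 - (2)·-1.493 - (-3)·-0.947) / (6) = 1.191
Iteration 3:
  p = (-10 - (2)·-0.947 - (3)·1.191) / (7) = -1.668
  q = (7 - (2)·-1.668 - (3)·1.191) / (-7) = -0.966
  r = (7 - (2)·-1.668 - (-3)·-0.966) / (6) = 1.240
Residual b − A·x = (-0.112, -0.146, -0.002); ∞-norm = 0.146

0.146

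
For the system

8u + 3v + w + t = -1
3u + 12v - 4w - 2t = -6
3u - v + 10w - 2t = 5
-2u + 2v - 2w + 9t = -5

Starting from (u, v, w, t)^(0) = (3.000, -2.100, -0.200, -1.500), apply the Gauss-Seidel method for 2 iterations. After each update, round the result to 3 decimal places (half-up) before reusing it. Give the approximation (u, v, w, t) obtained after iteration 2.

(0.305, -0.660, 0.309, -0.272)

Iteration 1:
  u = (-1 - (3)·-2.100 - (1)·-0.200 - (1)·-1.500) / (8) = 0.875
  v = (-6 - (3)·0.875 - (-4)·-0.200 - (-2)·-1.500) / (12) = -1.035
  w = (5 - (3)·0.875 - (-1)·-1.035 - (-2)·-1.500) / (10) = -0.166
  t = (-5 - (-2)·0.875 - (2)·-1.035 - (-2)·-0.166) / (9) = -0.168
Iteration 2:
  u = (-1 - (3)·-1.035 - (1)·-0.166 - (1)·-0.168) / (8) = 0.305
  v = (-6 - (3)·0.305 - (-4)·-0.166 - (-2)·-0.168) / (12) = -0.660
  w = (5 - (3)·0.305 - (-1)·-0.660 - (-2)·-0.168) / (10) = 0.309
  t = (-5 - (-2)·0.305 - (2)·-0.660 - (-2)·0.309) / (9) = -0.272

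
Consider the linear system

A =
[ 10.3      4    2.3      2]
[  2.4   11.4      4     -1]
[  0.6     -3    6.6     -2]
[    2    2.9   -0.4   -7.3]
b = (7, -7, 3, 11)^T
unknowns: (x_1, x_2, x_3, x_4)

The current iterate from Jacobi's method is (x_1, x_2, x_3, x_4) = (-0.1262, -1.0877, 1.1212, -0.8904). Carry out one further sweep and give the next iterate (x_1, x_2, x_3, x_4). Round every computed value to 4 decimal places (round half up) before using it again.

(1.0245, -1.0590, -0.2982, -2.0350)

One sweep:
  x_1 = (7 - (4)·-1.0877 - (2.3)·1.1212 - (2)·-0.8904) / (10.3) = 1.0245
  x_2 = (-7 - (2.4)·-0.1262 - (4)·1.1212 - (-1)·-0.8904) / (11.4) = -1.0590
  x_3 = (3 - (0.6)·-0.1262 - (-3)·-1.0877 - (-2)·-0.8904) / (6.6) = -0.2982
  x_4 = (11 - (2)·-0.1262 - (2.9)·-1.0877 - (-0.4)·1.1212) / (-7.3) = -2.0350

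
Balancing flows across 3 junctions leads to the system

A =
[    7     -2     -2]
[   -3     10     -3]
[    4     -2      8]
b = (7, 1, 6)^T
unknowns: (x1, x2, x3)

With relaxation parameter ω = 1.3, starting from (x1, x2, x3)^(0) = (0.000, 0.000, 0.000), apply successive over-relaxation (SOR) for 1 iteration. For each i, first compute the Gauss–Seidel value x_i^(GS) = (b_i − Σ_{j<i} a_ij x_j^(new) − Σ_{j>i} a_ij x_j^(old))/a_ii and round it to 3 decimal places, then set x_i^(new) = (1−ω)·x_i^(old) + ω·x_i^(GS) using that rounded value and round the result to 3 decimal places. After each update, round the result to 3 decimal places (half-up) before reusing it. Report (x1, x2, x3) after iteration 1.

(1.300, 0.637, 0.337)

Iteration 1:
  x1: GS value = (7 - (-2)·0.000 - (-2)·0.000) / (7) = 1.000;  x1 ← (1−ω)·0.000 + ω·1.000 = 1.300
  x2: GS value = (1 - (-3)·1.300 - (-3)·0.000) / (10) = 0.490;  x2 ← (1−ω)·0.000 + ω·0.490 = 0.637
  x3: GS value = (6 - (4)·1.300 - (-2)·0.637) / (8) = 0.259;  x3 ← (1−ω)·0.000 + ω·0.259 = 0.337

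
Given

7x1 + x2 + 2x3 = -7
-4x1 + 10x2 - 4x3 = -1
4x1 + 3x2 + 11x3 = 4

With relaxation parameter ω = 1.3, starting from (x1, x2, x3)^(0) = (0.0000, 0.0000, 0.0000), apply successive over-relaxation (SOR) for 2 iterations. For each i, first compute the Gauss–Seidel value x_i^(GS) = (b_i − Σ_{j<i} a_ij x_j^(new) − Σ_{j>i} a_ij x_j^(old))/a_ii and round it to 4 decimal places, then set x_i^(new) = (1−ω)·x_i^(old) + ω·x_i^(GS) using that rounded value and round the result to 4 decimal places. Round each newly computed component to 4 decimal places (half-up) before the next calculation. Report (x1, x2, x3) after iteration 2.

(-1.2704, 0.1652, 0.6027)

Iteration 1:
  x1: GS value = (-7 - (1)·0.0000 - (2)·0.0000) / (7) = -1.0000;  x1 ← (1−ω)·0.0000 + ω·-1.0000 = -1.3000
  x2: GS value = (-1 - (-4)·-1.3000 - (-4)·0.0000) / (10) = -0.6200;  x2 ← (1−ω)·0.0000 + ω·-0.6200 = -0.8060
  x3: GS value = (4 - (4)·-1.3000 - (3)·-0.8060) / (11) = 1.0562;  x3 ← (1−ω)·0.0000 + ω·1.0562 = 1.3731
Iteration 2:
  x1: GS value = (-7 - (1)·-0.8060 - (2)·1.3731) / (7) = -1.2772;  x1 ← (1−ω)·-1.3000 + ω·-1.2772 = -1.2704
  x2: GS value = (-1 - (-4)·-1.2704 - (-4)·1.3731) / (10) = -0.0589;  x2 ← (1−ω)·-0.8060 + ω·-0.0589 = 0.1652
  x3: GS value = (4 - (4)·-1.2704 - (3)·0.1652) / (11) = 0.7805;  x3 ← (1−ω)·1.3731 + ω·0.7805 = 0.6027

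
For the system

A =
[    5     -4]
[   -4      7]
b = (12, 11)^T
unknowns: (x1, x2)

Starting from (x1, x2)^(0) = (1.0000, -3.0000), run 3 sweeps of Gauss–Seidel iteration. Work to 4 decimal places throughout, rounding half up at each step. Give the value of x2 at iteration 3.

4.6166

Iteration 1:
  x1 = (12 - (-4)·-3.0000) / (5) = 0.0000
  x2 = (11 - (-4)·0.0000) / (7) = 1.5714
Iteration 2:
  x1 = (12 - (-4)·1.5714) / (5) = 3.6571
  x2 = (11 - (-4)·3.6571) / (7) = 3.6612
Iteration 3:
  x1 = (12 - (-4)·3.6612) / (5) = 5.3290
  x2 = (11 - (-4)·5.3290) / (7) = 4.6166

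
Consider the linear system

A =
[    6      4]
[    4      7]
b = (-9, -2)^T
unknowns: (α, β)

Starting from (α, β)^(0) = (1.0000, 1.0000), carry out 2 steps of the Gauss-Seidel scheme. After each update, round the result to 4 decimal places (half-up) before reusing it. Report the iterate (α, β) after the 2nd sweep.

(-2.1349, 0.9342)

Iteration 1:
  α = (-9 - (4)·1.0000) / (6) = -2.1667
  β = (-2 - (4)·-2.1667) / (7) = 0.9524
Iteration 2:
  α = (-9 - (4)·0.9524) / (6) = -2.1349
  β = (-2 - (4)·-2.1349) / (7) = 0.9342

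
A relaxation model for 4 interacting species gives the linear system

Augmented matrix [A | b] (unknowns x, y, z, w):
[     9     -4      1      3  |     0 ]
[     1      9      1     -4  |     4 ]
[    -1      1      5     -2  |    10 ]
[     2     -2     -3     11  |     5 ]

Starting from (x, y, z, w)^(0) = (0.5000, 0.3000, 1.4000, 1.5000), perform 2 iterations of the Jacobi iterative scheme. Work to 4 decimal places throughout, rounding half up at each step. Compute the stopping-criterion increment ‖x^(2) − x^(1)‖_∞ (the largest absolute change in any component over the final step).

Iteration 1:
  x = (0 - (-4)·0.3000 - (1)·1.4000 - (3)·1.5000) / (9) = -0.5222
  y = (4 - (1)·0.5000 - (1)·1.4000 - (-4)·1.5000) / (9) = 0.9000
  z = (10 - (-1)·0.5000 - (1)·0.3000 - (-2)·1.5000) / (5) = 2.6400
  w = (5 - (2)·0.5000 - (-2)·0.3000 - (-3)·1.4000) / (11) = 0.8000
Iteration 2:
  x = (0 - (-4)·0.9000 - (1)·2.6400 - (3)·0.8000) / (9) = -0.1600
  y = (4 - (1)·-0.5222 - (1)·2.6400 - (-4)·0.8000) / (9) = 0.5647
  z = (10 - (-1)·-0.5222 - (1)·0.9000 - (-2)·0.8000) / (5) = 2.0356
  w = (5 - (2)·-0.5222 - (-2)·0.9000 - (-3)·2.6400) / (11) = 1.4331
Change: (0.3622, -0.3353, -0.6044, 0.6331) → max |·| = 0.6331

0.6331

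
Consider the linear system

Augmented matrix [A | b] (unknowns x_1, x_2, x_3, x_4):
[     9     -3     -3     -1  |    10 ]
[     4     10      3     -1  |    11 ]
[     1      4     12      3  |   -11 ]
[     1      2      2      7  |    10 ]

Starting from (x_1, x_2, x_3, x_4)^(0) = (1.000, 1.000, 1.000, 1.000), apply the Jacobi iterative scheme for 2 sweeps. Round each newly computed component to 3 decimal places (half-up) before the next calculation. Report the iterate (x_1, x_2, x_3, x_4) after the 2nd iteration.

Iteration 1:
  x_1 = (10 - (-3)·1.000 - (-3)·1.000 - (-1)·1.000) / (9) = 1.889
  x_2 = (11 - (4)·1.000 - (3)·1.000 - (-1)·1.000) / (10) = 0.500
  x_3 = (-11 - (1)·1.000 - (4)·1.000 - (3)·1.000) / (12) = -1.583
  x_4 = (10 - (1)·1.000 - (2)·1.000 - (2)·1.000) / (7) = 0.714
Iteration 2:
  x_1 = (10 - (-3)·0.500 - (-3)·-1.583 - (-1)·0.714) / (9) = 0.829
  x_2 = (11 - (4)·1.889 - (3)·-1.583 - (-1)·0.714) / (10) = 0.891
  x_3 = (-11 - (1)·1.889 - (4)·0.500 - (3)·0.714) / (12) = -1.419
  x_4 = (10 - (1)·1.889 - (2)·0.500 - (2)·-1.583) / (7) = 1.468

(0.829, 0.891, -1.419, 1.468)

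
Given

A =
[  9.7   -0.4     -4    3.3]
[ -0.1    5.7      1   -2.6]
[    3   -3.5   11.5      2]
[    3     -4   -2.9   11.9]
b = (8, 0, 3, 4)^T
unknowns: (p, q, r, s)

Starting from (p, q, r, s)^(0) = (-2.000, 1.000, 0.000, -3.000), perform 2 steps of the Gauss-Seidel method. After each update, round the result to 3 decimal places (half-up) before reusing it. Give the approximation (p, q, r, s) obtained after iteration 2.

Iteration 1:
  p = (8 - (-0.4)·1.000 - (-4)·0.000 - (3.3)·-3.000) / (9.7) = 1.887
  q = (0 - (-0.1)·1.887 - (1)·0.000 - (-2.6)·-3.000) / (5.7) = -1.335
  r = (3 - (3)·1.887 - (-3.5)·-1.335 - (2)·-3.000) / (11.5) = -0.116
  s = (4 - (3)·1.887 - (-4)·-1.335 - (-2.9)·-0.116) / (11.9) = -0.617
Iteration 2:
  p = (8 - (-0.4)·-1.335 - (-4)·-0.116 - (3.3)·-0.617) / (9.7) = 0.932
  q = (0 - (-0.1)·0.932 - (1)·-0.116 - (-2.6)·-0.617) / (5.7) = -0.245
  r = (3 - (3)·0.932 - (-3.5)·-0.245 - (2)·-0.617) / (11.5) = 0.050
  s = (4 - (3)·0.932 - (-4)·-0.245 - (-2.9)·0.050) / (11.9) = 0.031

(0.932, -0.245, 0.050, 0.031)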